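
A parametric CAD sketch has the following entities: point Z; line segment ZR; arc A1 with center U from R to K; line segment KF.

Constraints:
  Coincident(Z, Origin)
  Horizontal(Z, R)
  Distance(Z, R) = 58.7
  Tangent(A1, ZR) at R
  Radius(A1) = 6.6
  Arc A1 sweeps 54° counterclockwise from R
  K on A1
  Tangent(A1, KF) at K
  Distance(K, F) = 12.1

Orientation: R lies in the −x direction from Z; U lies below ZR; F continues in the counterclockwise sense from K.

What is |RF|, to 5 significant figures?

17.650

Z is at the origin; Z and R share the same y with |ZR| = 58.7 and R on the −x side, so R = (-58.700, 0.0000). A1 meets ZR tangentially, so UR is at right angles to ZR, so U = R + (0, -6.6) = (-58.700, -6.6000). On A1, R sits at bearing 90° from U; a 54° counterclockwise sweep puts K at bearing 144°, so K = U + 6.6·(cos 144°, sin 144°) = (-64.040, -2.7206). A1 meets KF tangentially, so UK is at right angles to KF, so KF runs along (−sin 144°, cos 144°); with |KF| = 12.1, F = (-71.152, -12.510). Then |RF| = |F − R| = 17.650.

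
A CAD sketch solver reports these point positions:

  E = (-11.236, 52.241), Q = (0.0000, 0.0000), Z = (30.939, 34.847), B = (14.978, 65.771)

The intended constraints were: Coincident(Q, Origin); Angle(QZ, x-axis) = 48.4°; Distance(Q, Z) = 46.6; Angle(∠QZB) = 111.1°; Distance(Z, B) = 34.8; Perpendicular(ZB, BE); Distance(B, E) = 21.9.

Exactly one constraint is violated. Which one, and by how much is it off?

Distance(B, E) = 21.9 — off by 7.60.

Q = (0.00, 0.00) ✓; QZ at 48.40° ✓; |QZ| = 46.60 ✓; ∠QZB = 111.1° ✓; |ZB| = 34.80 ✓; ∠(ZB, BE) = 90.00° ✓; |BE| = 29.50 ✗.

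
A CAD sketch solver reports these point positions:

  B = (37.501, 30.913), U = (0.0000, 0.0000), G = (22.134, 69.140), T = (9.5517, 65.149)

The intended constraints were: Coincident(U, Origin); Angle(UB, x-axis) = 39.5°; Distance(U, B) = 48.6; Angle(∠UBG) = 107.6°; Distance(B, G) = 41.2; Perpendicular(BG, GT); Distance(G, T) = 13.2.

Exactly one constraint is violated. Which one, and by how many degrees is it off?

Perpendicular(BG, GT) — off by 4.30°.

U = (0.00, 0.00) ✓; UB at 39.50° ✓; |UB| = 48.60 ✓; ∠UBG = 107.6° ✓; |BG| = 41.20 ✓; ∠(BG, GT) = 85.70° ✗; |GT| = 13.20 ✓.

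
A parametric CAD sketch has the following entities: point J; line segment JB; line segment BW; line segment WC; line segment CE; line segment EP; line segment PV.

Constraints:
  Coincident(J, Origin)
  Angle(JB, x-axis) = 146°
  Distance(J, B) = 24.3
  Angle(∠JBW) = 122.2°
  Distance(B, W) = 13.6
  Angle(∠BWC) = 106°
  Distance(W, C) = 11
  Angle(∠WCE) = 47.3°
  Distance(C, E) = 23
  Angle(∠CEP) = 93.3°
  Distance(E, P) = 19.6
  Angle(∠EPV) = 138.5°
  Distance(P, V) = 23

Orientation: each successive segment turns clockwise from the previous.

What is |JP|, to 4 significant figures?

41.84

∠WCE = 47.3° gives CE at -118.5° from the x-axis; with |CE| = 23.0, E = (-20.03, 9.667). ∠CEP = 93.3° gives EP at 154.8° from the x-axis; with |EP| = 19.6, P = (-37.76, 18.01). Then |JP| = |P − J| = 41.84.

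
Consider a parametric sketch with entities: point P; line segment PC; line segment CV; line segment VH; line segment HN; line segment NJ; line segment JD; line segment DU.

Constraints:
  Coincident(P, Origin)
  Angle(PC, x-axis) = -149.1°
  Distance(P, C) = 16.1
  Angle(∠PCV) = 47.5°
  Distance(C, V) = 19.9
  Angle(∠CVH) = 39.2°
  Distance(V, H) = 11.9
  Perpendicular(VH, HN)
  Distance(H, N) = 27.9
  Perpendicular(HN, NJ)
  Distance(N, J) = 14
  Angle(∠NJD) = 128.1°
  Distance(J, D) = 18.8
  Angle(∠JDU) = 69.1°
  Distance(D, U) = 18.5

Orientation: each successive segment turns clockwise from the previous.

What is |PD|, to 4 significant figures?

32.72

P is at the origin; PC runs at -149.1° with length 16.1, so C = (-13.81, -8.268). ∠PCV = 47.5° gives CV at 78.40° from the x-axis; with |CV| = 19.9, V = (-9.813, 11.23). ∠CVH = 39.2° gives VH at -62.40° from the x-axis; with |VH| = 11.9, H = (-4.300, 0.6797). VH is perpendicular to HN, so HN runs at -152.4°; with |HN| = 27.9, N = (-29.03, -12.25). HN is perpendicular to NJ, so NJ runs at 117.6°; with |NJ| = 14.0, J = (-35.51, 0.1606). ∠NJD = 128.1° gives JD at 65.70° from the x-axis; with |JD| = 18.8, D = (-27.77, 17.29). Then |PD| = |D − P| = 32.72.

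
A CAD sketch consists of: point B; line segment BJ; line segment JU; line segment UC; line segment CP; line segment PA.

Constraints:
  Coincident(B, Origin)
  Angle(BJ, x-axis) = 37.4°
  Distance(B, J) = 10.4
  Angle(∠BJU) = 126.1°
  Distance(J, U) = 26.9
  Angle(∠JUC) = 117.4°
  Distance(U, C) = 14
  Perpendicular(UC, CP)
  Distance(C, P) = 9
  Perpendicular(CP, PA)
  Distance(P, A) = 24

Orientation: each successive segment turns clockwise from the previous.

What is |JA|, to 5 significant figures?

15.071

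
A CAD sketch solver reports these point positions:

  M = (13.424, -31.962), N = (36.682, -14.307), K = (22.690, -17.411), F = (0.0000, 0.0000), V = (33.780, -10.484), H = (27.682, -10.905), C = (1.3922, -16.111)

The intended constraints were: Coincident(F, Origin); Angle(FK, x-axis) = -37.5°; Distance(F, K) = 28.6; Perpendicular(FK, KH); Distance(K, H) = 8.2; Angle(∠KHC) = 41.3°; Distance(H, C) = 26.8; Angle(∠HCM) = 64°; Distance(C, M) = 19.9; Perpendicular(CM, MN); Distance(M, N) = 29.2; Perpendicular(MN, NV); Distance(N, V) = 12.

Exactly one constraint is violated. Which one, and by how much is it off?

Distance(N, V) = 12 — off by 7.20.

F = (0.00, 0.00) ✓; FK at -37.50° ✓; |FK| = 28.60 ✓; ∠(FK, KH) = 90.00° ✓; |KH| = 8.200 ✓; ∠KHC = 41.30° ✓; |HC| = 26.80 ✓; ∠HCM = 64.00° ✓; |CM| = 19.90 ✓; ∠(CM, MN) = 90.00° ✓; |MN| = 29.20 ✓; ∠(MN, NV) = 90.00° ✓; |NV| = 4.800 ✗.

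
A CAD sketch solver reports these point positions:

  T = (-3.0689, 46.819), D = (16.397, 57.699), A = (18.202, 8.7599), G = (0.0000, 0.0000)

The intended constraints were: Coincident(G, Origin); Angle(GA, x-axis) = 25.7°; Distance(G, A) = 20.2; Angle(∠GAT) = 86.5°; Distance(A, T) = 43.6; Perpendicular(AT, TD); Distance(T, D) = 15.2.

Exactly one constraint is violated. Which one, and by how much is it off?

Distance(T, D) = 15.2 — off by 7.10.

G = (0.00, 0.00) ✓; GA at 25.70° ✓; |GA| = 20.20 ✓; ∠GAT = 86.50° ✓; |AT| = 43.60 ✓; ∠(AT, TD) = 90.00° ✓; |TD| = 22.30 ✗.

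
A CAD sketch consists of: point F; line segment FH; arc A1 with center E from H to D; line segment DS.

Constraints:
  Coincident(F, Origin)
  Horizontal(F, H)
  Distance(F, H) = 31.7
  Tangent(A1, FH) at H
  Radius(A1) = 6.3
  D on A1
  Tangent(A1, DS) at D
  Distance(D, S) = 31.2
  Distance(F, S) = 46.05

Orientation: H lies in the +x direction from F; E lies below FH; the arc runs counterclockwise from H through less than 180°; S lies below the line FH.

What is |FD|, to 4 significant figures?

26.22

F is at the origin; F and H share the same y with |FH| = 31.7 and H on the +x side, so H = (31.70, 0.000). Since A1 is tangent to FH there, EH ⟂ FH, so E = H + (0, -6.3) = (31.70, -6.300). Since ED ⟂ DS (tangency), |ES| = √(6.3² + 31.2²) = 31.83 regardless of where D sits on A1. So S lies on both circle(F, 46.05) and circle(E, 31.83); the below-FH intersection is S = (26.45, -37.69). D is the foot of the tangent from S: D = (25.40, -6.512).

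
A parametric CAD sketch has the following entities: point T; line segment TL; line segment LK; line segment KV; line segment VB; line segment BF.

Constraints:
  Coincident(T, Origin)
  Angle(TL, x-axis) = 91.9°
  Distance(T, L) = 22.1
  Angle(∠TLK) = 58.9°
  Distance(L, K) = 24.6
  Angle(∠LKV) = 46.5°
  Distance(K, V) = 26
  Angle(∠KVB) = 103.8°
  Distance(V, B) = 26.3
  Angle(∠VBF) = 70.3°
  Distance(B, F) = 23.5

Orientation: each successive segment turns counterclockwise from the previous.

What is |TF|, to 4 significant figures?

30.00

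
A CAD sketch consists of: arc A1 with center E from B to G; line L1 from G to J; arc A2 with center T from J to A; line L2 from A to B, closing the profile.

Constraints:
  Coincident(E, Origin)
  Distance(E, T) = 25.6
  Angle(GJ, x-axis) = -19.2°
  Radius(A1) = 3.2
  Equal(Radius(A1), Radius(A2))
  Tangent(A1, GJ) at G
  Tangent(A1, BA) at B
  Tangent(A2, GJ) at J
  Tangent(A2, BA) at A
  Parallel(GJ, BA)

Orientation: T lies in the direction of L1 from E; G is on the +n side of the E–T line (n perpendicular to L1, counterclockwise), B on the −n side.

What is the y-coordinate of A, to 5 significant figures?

-11.441

The slot axis is L1's direction at -19.2°, so u = (cos -19.2°, sin -19.2°) = (0.94438, -0.32887) and n = (−sin -19.2°, cos -19.2°) = (0.32887, 0.94438). E is at the origin and T lies 25.6 along u from E, so T = 25.6·u = (24.176, -8.4190). Tangency of A1 to both parallel lines with radius 3.2 puts G and B at E ± 3.2·n: G = (1.0524, 3.0220), B = (-1.0524, -3.0220). Equal radii place J and A the same way about T: J = T + 3.2·n = (25.228, -5.3970), A = T − 3.2·n = (23.124, -11.441). So A.y = -11.441.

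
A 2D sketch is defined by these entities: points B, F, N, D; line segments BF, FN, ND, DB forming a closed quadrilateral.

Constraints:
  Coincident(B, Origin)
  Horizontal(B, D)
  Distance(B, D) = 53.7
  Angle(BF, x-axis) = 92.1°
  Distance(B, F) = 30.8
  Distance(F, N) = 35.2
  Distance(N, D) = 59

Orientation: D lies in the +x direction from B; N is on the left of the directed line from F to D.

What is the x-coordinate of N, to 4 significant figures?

26.63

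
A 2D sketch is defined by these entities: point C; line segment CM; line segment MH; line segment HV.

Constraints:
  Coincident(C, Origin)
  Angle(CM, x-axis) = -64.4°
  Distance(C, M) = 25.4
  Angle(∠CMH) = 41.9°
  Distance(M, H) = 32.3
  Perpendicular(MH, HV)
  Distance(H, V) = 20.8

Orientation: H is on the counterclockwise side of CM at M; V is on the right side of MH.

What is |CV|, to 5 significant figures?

40.068

∠CMH = 41.9°, so MH runs at -64.4° + (180° − 41.9°) = 73.700° from the x-axis; with |MH| = 32.3, H = M + 32.3·(cos 73.700°, sin 73.700°) = (20.041, 8.0952). MH ⟂ HV; with |HV| = 20.8 on the right of MH, V = H + 20.8·(0.95981, -0.28067) = (40.004, 2.2573). Then |CV| = |V − C| = 40.068.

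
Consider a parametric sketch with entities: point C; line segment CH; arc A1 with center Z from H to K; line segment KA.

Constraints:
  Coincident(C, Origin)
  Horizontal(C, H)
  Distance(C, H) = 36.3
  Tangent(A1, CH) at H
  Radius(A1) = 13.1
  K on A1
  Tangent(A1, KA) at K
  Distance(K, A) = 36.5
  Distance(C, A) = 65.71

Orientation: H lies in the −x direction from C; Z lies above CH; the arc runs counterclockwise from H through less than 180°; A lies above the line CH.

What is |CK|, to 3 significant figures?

31.0

Checks: ∠(ZH, HC) = 90.00° ✓; |ZH| = 13.10 ✓; |ZK| = 13.10 ✓; ∠(ZK, KA) = 90.00° ✓; |KA| = 36.50 ✓; |CA| = 65.71 ✓.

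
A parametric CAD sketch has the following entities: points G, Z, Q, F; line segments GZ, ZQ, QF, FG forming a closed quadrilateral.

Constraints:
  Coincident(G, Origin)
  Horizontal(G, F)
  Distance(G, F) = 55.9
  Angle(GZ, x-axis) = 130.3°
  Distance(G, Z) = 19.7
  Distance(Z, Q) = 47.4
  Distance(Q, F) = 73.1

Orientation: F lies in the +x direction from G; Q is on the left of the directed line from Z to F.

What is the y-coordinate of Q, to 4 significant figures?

56.73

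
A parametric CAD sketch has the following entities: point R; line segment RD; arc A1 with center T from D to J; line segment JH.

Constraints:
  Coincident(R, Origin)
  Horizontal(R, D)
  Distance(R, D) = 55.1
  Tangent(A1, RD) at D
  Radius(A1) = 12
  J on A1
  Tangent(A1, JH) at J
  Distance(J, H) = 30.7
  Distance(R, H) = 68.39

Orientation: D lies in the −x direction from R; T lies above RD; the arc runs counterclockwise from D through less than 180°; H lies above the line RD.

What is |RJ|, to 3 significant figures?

46.1

Checks: R.y = 0.00, D.y = 0.00 ✓; |TJ| = 12.00 ✓; ∠(TJ, JH) = 90.00° ✓; |JH| = 30.70 ✓; |RH| = 68.39 ✓.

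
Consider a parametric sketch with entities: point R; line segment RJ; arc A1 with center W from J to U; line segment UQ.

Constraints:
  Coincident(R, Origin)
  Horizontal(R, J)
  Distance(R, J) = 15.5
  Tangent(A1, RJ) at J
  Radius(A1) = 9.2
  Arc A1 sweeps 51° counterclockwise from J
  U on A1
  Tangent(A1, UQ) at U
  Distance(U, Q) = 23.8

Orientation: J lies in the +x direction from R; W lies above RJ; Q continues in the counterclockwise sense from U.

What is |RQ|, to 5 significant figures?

43.540

R is at the origin; RJ is horizontal with |RJ| = 15.5 and J on the +x side, so J = (15.500, 0.0000). Tangency of A1 to RJ means the radius WJ is perpendicular to RJ, so W = J + (0, 9.2) = (15.500, 9.2000). On A1, J sits at bearing -90° from W; a 51° counterclockwise sweep puts U at bearing -39°, so U = W + 9.2·(cos -39°, sin -39°) = (22.650, 3.4103). Since A1 is tangent to UQ there, WU ⟂ UQ, so UQ runs along (−sin -39°, cos -39°); with |UQ| = 23.8, Q = (37.628, 21.906). Then |RQ| = |Q − R| = 43.540.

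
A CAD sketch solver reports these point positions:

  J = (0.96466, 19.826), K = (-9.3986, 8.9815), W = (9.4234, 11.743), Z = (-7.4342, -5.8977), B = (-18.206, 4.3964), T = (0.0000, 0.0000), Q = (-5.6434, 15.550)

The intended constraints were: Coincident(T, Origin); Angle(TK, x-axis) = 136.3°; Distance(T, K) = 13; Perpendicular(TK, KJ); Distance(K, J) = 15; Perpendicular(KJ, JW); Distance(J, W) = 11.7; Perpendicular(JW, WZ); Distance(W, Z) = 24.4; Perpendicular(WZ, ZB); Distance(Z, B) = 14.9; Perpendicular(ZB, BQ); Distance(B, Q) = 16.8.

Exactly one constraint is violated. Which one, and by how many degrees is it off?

Perpendicular(ZB, BQ) — off by 4.70°.

T = (0.00, 0.00) ✓; TK at 136.3° ✓; |TK| = 13.00 ✓; ∠(TK, KJ) = 90.00° ✓; |KJ| = 15.00 ✓; ∠(KJ, JW) = 90.00° ✓; |JW| = 11.70 ✓; ∠(JW, WZ) = 90.00° ✓; |WZ| = 24.40 ✓; ∠(WZ, ZB) = 90.00° ✓; |ZB| = 14.90 ✓; ∠(ZB, BQ) = 94.70° ✗; |BQ| = 16.80 ✓.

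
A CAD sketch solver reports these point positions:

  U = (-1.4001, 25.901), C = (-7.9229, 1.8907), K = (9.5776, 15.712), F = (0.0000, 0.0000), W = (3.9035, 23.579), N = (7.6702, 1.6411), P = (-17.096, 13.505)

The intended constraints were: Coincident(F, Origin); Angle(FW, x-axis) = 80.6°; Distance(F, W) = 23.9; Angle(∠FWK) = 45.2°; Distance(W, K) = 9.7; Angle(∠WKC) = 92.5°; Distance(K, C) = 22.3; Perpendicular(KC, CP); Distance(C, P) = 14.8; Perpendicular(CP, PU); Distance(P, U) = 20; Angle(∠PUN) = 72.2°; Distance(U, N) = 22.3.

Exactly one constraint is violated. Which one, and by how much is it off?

Distance(U, N) = 22.3 — off by 3.60.

F = (0.00, 0.00) ✓; FW at 80.60° ✓; |FW| = 23.90 ✓; ∠FWK = 45.20° ✓; |WK| = 9.700 ✓; ∠WKC = 92.50° ✓; |KC| = 22.30 ✓; ∠(KC, CP) = 90.00° ✓; |CP| = 14.80 ✓; ∠(CP, PU) = 90.00° ✓; |PU| = 20.00 ✓; ∠PUN = 72.20° ✓; |UN| = 25.90 ✗.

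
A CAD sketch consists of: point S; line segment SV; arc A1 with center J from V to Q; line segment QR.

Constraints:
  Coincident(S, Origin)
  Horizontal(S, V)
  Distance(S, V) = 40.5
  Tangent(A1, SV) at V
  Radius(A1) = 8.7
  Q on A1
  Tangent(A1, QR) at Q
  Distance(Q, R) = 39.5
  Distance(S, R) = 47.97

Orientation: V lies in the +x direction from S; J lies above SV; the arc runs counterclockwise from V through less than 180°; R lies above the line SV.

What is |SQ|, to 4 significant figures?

49.11

Checks: |JV| = 8.700 ✓; |JQ| = 8.700 ✓; ∠(JQ, QR) = 90.00° ✓; |QR| = 39.50 ✓; |SR| = 47.97 ✓.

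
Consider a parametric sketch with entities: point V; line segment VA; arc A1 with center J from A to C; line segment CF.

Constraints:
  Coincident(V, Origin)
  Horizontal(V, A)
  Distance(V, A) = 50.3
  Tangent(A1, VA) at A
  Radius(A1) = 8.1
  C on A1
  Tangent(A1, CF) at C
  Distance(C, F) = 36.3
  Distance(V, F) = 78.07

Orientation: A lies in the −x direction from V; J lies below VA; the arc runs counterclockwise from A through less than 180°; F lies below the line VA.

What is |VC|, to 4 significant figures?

58.57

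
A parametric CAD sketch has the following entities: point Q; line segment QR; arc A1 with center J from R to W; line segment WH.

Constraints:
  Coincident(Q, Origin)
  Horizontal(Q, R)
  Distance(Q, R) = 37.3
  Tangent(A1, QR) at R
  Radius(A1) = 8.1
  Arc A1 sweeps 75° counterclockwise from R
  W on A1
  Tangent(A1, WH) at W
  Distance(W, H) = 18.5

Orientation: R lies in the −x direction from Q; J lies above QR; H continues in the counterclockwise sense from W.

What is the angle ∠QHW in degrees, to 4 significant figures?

60.96°

Q is at the origin; Q and R share the same y with |QR| = 37.3 and R on the −x side, so R = (-37.30, 0.000). The tangent condition forces JR to be normal to QR, so J = R + (0, 8.1) = (-37.30, 8.100). On A1, R sits at bearing -90° from J; a 75° counterclockwise sweep puts W at bearing -15°, so W = J + 8.1·(cos -15°, sin -15°) = (-29.48, 6.004). A1 meets WH tangentially, so JW is at right angles to WH, so WH runs along (−sin -15°, cos -15°); with |WH| = 18.5, H = (-24.69, 23.87). Then cos ∠QHW = HQ·HW / (|HQ||HW|), giving 60.96°.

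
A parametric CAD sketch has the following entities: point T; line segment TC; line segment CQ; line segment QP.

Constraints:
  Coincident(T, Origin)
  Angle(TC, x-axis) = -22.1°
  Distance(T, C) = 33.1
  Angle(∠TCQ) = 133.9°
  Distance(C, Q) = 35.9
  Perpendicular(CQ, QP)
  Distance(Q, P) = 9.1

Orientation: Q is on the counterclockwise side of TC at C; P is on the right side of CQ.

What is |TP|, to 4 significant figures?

67.45

∠TCQ = 133.9°, so CQ runs at -22.1° + (180° − 133.9°) = 24.00° from the x-axis; with |CQ| = 35.9, Q = C + 35.9·(cos 24.00°, sin 24.00°) = (63.46, 2.149). CQ ⟂ QP; with |QP| = 9.1 on the right of CQ, P = Q + 9.1·(0.4067, -0.9135) = (67.17, -6.164). Then |TP| = |P − T| = 67.45.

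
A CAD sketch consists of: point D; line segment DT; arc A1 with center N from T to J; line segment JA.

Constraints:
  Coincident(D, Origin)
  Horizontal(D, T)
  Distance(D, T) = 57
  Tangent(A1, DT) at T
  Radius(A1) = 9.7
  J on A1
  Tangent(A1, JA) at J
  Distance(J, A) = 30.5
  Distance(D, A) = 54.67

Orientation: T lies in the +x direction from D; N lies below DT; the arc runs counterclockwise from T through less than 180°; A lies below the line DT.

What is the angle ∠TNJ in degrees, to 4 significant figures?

76.12°

D is at the origin; D and T share the same y with |DT| = 57.0 and T on the +x side, so T = (57.00, 0.000). The tangent condition forces NT to be normal to DT, so N = T + (0, -9.7) = (57.00, -9.700). Since NJ ⟂ JA (tangency), |NA| = √(9.7² + 30.5²) = 32.01 regardless of where J sits on A1. So A lies on both circle(D, 54.67) and circle(N, 32.01); the below-DT intersection is A = (40.26, -36.98). J is the foot of the tangent from A: J = (47.58, -7.372).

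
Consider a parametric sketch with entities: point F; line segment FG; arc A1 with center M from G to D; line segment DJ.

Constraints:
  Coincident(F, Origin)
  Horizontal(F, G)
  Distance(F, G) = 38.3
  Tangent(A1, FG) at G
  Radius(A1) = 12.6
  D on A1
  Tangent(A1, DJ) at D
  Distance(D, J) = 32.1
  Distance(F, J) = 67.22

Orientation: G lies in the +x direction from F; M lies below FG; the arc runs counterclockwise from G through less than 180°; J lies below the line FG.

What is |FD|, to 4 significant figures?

35.56

F is at the origin; FG is horizontal with |FG| = 38.3 and G on the +x side, so G = (38.30, 0.000). A1 meets FG tangentially, so MG is at right angles to FG, so M = G + (0, -12.6) = (38.30, -12.60). Since MD ⟂ DJ (tangency), |MJ| = √(12.6² + 32.1²) = 34.48 regardless of where D sits on A1. So J lies on both circle(F, 67.22) and circle(M, 34.48); the below-FG intersection is J = (49.85, -45.09). D is the foot of the tangent from J: D = (28.79, -20.87).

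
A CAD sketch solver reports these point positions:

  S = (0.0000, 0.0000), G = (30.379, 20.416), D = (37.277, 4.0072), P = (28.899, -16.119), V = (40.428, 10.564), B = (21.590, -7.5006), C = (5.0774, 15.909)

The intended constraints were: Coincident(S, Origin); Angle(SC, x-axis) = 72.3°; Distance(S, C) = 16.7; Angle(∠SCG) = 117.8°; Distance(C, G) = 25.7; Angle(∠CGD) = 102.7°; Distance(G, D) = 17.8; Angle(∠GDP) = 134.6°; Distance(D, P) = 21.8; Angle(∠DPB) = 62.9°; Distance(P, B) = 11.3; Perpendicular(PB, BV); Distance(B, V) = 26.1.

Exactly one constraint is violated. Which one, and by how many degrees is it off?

Perpendicular(PB, BV) — off by 3.50°.

S = (0.00, 0.00) ✓; SC at 72.30° ✓; |SC| = 16.70 ✓; ∠SCG = 117.8° ✓; |CG| = 25.70 ✓; ∠CGD = 102.7° ✓; |GD| = 17.80 ✓; ∠GDP = 134.6° ✓; |DP| = 21.80 ✓; ∠DPB = 62.90° ✓; |PB| = 11.30 ✓; ∠(PB, BV) = 86.50° ✗; |BV| = 26.10 ✓.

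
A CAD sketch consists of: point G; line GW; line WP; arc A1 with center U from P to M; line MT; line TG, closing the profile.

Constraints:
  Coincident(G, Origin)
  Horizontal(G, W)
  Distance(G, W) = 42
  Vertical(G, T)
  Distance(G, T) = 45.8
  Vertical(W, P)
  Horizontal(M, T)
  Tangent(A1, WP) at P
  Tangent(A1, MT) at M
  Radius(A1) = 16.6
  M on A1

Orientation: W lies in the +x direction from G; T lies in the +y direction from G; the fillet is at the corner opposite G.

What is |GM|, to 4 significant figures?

52.37

The virtual corner opposite G is at (42.00, 45.80). Since A1 is tangent to WP there, UP ⟂ WP and tangency of A1 to MT means the radius UM is perpendicular to MT, with radius 16.6, so the center U sits 16.6 in from both sides at U = (25.40, 29.20). That places the tangent points at P = (42.00, 29.20) on WP and M = (25.40, 45.80) on MT. Then |GM| = |M − G| = 52.37.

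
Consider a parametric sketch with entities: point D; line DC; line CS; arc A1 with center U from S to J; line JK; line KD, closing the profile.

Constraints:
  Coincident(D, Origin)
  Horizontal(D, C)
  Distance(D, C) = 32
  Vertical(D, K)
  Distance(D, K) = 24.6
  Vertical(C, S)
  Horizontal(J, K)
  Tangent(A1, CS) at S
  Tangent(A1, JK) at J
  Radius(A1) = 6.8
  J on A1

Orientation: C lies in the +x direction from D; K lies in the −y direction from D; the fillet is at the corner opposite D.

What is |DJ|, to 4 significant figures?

35.22

D is at the origin; DC is horizontal with |DC| = 32.0 and C on the +x side, so C = (32.00, 0.000). DK is vertical with |DK| = 24.6 and K on the −y side, so K = (0.000, -24.60). The virtual corner opposite D is at (32.00, -24.60). Since A1 is tangent to CS there, US ⟂ CS and tangency of A1 to JK means the radius UJ is perpendicular to JK, with radius 6.8, so the center U sits 6.8 in from both sides at U = (25.20, -17.80). That places the tangent points at S = (32.00, -17.80) on CS and J = (25.20, -24.60) on JK. Then |DJ| = |J − D| = 35.22.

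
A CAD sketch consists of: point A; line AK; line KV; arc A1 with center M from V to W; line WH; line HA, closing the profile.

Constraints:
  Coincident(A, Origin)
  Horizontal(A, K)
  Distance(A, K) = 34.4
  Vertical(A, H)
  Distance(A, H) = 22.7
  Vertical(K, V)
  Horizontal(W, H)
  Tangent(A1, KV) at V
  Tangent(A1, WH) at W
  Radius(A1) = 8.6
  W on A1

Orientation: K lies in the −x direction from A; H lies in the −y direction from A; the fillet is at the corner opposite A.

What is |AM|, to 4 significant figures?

29.40

A and H share the same x with |AH| = 22.7 and H on the −y side, so H = (0.000, -22.70). The virtual corner opposite A is at (-34.40, -22.70). The tangent condition forces MV to be normal to KV and the tangent condition forces MW to be normal to WH, with radius 8.6, so the center M sits 8.6 in from both sides at M = (-25.80, -14.10). Then |AM| = |M − A| = 29.40.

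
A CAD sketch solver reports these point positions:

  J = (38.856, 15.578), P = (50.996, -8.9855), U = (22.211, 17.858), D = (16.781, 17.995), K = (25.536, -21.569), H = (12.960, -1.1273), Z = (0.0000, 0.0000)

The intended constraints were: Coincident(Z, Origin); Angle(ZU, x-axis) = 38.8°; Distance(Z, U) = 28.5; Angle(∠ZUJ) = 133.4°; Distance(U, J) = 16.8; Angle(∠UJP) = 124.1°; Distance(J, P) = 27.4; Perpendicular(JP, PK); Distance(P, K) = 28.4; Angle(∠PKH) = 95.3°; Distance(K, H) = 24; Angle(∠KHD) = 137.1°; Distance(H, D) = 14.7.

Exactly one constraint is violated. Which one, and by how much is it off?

Distance(H, D) = 14.7 — off by 4.80.

Z = (0.00, 0.00) ✓; ZU at 38.80° ✓; |ZU| = 28.50 ✓; ∠ZUJ = 133.4° ✓; |UJ| = 16.80 ✓; ∠UJP = 124.1° ✓; |JP| = 27.40 ✓; ∠(JP, PK) = 90.00° ✓; |PK| = 28.40 ✓; ∠PKH = 95.30° ✓; |KH| = 24.00 ✓; ∠KHD = 137.1° ✓; |HD| = 19.50 ✗.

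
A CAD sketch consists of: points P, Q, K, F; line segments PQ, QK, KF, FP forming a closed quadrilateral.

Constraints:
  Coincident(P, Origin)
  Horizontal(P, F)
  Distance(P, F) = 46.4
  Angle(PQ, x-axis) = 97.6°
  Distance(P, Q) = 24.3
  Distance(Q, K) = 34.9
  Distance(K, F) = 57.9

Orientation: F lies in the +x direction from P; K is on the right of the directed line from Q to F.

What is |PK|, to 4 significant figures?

14.60

Checks: |QK| = 34.90 ✓; |KF| = 57.90 ✓.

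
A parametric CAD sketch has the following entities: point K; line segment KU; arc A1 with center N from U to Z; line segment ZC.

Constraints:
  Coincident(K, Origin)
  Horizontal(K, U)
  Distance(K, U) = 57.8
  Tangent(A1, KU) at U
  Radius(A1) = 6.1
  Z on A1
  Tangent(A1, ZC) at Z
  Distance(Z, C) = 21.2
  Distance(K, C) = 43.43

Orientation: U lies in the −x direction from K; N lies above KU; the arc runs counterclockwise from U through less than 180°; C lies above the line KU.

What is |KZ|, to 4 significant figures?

53.20

K is at the origin; KU is horizontal with |KU| = 57.8 and U on the −x side, so U = (-57.80, 0.000). Tangency of A1 to KU means the radius NU is perpendicular to KU, so N = U + (0, 6.1) = (-57.80, 6.100). Since NZ ⟂ ZC (tangency), |NC| = √(6.1² + 21.2²) = 22.06 regardless of where Z sits on A1. So C lies on both circle(K, 43.43) and circle(N, 22.06); the above-KU intersection is C = (-39.40, 18.27). Z is the foot of the tangent from C: Z = (-53.16, 2.141).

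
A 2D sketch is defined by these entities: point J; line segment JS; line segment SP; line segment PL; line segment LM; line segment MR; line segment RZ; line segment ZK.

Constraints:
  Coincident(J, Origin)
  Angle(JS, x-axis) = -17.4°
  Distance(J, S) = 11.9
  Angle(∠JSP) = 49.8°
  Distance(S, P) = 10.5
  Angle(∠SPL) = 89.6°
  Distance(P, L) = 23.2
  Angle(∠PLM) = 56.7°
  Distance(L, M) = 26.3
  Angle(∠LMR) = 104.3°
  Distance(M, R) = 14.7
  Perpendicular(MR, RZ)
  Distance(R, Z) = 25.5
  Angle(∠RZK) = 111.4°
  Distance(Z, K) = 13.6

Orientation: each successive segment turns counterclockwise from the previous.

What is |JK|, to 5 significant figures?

12.778

J is at the origin; JS runs at -17.4° with length 11.9, so S = (11.355, -3.5586). ∠JSP = 49.8° gives SP at 112.80° from the x-axis; with |SP| = 10.5, P = (7.2865, 6.1210). ∠SPL = 89.6° gives PL at -156.80° from the x-axis; with |PL| = 23.2, L = (-14.037, -3.0185). ∠PLM = 56.7° gives LM at -33.500° from the x-axis; with |LM| = 26.3, M = (7.8938, -17.534). ∠LMR = 104.3° gives MR at 42.200° from the x-axis; with |MR| = 14.7, R = (18.784, -7.6601). MR ⟂ RZ, so RZ runs at 132.20°; with |RZ| = 25.5, Z = (1.6548, 11.230). ∠RZK = 111.4° gives ZK at -159.20° from the x-axis; with |ZK| = 13.6, K = (-11.059, 6.4009). Then |JK| = |K − J| = 12.778.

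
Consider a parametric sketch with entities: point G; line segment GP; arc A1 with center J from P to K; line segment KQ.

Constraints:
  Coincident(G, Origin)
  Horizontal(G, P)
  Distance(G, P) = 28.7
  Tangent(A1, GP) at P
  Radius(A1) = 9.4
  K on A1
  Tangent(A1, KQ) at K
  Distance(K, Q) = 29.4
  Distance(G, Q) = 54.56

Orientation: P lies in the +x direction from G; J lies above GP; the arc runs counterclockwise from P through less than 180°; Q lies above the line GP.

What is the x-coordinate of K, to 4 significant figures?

38.10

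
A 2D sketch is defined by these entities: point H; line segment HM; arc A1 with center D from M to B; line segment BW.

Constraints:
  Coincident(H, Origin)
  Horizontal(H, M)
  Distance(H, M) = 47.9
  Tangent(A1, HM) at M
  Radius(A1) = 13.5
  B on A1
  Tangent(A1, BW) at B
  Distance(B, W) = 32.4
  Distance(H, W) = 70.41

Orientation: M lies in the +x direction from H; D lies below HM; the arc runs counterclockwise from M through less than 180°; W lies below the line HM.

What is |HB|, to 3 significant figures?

41.1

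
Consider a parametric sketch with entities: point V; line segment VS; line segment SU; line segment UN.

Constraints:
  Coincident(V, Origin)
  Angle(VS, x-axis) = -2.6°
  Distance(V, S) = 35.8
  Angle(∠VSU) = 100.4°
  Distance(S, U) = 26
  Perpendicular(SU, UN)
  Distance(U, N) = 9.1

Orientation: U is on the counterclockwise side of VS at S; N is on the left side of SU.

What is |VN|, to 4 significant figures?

41.66

∠VSU = 100.4°, so SU runs at -2.6° + (180° − 100.4°) = 77.00° from the x-axis; with |SU| = 26.0, U = S + 26.0·(cos 77.00°, sin 77.00°) = (41.61, 23.71). SU ⟂ UN; with |UN| = 9.1 on the left of SU, N = U + 9.1·(-0.9744, 0.2250) = (32.75, 25.76). Then |VN| = |N − V| = 41.66.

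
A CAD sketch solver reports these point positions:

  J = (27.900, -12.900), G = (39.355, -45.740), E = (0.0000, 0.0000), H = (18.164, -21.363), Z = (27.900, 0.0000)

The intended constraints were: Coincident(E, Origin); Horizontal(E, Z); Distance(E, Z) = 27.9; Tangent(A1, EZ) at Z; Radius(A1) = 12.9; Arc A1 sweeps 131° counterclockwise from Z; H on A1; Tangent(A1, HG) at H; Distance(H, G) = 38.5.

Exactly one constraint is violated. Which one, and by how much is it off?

Distance(H, G) = 38.5 — off by 6.20.

E = (0.00, 0.00) ✓; E.y = 0.00, Z.y = 0.00 ✓; |EZ| = 27.90 ✓; ∠(JZ, ZE) = 90.00° ✓; |JZ| = 12.90 ✓; bearing(J→H) − bearing(J→Z) = 131.0° ✓; |JH| = 12.90 ✓; ∠(JH, HG) = 90.00° ✓; |HG| = 32.30 ✗.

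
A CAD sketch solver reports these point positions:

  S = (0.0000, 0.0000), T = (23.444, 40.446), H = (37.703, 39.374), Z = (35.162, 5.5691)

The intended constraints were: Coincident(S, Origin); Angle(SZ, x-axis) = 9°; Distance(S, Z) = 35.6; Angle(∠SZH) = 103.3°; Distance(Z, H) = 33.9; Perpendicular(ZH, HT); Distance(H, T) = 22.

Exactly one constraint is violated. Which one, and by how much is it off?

Distance(H, T) = 22 — off by 7.70.

S = (0.00, 0.00) ✓; SZ at 9.000° ✓; |SZ| = 35.60 ✓; ∠SZH = 103.3° ✓; |ZH| = 33.90 ✓; ∠(ZH, HT) = 90.00° ✓; |HT| = 14.30 ✗.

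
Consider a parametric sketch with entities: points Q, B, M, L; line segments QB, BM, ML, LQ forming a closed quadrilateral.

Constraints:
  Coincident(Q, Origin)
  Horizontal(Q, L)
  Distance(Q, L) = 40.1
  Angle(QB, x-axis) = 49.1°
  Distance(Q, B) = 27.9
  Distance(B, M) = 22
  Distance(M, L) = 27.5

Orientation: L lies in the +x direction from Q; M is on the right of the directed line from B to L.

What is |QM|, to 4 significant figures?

12.60

Q is at the origin; QL is horizontal with |QL| = 40.1 and L in +x, so L = (40.1, 0). QB runs at 49.1° with |QB| = 27.9, so B = (18.27, 21.09). M is determined by |BM| = 22.0 and |ML| = 27.5 together: it lies at the intersection of circle(B, 22.0) and circle(L, 27.5). With |BL| = 30.35, the foot of the radical line on BL is 10.69 from B and the perpendicular offset is √(22.0² − 10.69²) = 19.23. Taking the right-of-BL solution: M = (12.60, -0.1693).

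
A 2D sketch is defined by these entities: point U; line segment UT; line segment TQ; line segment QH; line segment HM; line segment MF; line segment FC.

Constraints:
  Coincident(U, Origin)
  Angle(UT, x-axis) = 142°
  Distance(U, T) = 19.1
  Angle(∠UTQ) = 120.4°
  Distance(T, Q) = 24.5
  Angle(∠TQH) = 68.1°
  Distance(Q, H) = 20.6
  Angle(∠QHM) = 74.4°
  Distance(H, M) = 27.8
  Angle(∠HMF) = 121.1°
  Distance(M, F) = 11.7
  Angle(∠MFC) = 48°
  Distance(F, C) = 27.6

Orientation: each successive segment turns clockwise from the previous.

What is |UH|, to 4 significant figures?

26.61

U is at the origin; UT runs at 142.0° with length 19.1, so T = (-15.05, 11.76). ∠UTQ = 120.4° gives TQ at 82.40° from the x-axis; with |TQ| = 24.5, Q = (-11.81, 36.04). ∠TQH = 68.1° gives QH at -29.50° from the x-axis; with |QH| = 20.6, H = (6.119, 25.90). Then |UH| = |H − U| = 26.61.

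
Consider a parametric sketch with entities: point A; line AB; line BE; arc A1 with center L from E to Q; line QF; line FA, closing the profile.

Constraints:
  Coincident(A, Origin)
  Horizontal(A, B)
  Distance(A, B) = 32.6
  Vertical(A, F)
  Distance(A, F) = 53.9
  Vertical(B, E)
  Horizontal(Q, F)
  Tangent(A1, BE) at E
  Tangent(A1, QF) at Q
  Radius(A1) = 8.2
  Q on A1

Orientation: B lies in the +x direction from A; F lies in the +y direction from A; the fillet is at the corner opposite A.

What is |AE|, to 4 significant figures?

56.14

The virtual corner opposite A is at (32.60, 53.90). The tangent condition forces LE to be normal to BE and tangency of A1 to QF means the radius LQ is perpendicular to QF, with radius 8.2, so the center L sits 8.2 in from both sides at L = (24.40, 45.70). That places the tangent points at E = (32.60, 45.70) on BE and Q = (24.40, 53.90) on QF. Then |AE| = |E − A| = 56.14.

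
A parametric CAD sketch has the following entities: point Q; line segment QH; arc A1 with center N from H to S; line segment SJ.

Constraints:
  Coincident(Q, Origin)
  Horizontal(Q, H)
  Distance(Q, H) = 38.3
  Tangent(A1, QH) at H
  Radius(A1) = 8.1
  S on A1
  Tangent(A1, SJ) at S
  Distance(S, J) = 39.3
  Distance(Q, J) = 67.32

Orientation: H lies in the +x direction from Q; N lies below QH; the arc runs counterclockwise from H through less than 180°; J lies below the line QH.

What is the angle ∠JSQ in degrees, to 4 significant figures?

136.5°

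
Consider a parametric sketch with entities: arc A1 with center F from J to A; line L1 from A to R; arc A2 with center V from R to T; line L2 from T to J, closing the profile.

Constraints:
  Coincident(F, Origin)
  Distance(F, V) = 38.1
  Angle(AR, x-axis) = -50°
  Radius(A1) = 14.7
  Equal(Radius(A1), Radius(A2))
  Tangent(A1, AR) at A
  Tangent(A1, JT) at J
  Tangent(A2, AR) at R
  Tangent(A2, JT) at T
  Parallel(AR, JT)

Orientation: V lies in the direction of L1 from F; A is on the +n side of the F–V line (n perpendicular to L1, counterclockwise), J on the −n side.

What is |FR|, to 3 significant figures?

40.8

The slot axis is L1's direction at -50.0°, so u = (cos -50.0°, sin -50.0°) = (0.643, -0.766) and n = (−sin -50.0°, cos -50.0°) = (0.766, 0.643). F is at the origin and V lies 38.1 along u from F, so V = 38.1·u = (24.5, -29.2). Tangency of A1 to both parallel lines with radius 14.7 puts A and J at F ± 14.7·n: A = (11.3, 9.45), J = (-11.3, -9.45). Equal radii place R and T the same way about V: R = V + 14.7·n = (35.8, -19.7), T = V − 14.7·n = (13.2, -38.6). Then |FR| = |R − F| = 40.8.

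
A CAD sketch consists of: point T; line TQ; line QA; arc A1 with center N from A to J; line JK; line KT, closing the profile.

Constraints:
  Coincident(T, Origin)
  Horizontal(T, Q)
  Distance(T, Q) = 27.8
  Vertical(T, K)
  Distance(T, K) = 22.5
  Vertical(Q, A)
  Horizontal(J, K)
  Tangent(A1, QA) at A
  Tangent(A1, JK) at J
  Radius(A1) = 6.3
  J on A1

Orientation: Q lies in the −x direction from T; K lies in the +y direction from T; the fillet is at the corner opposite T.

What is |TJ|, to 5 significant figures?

31.121

T is at the origin; TQ is horizontal with |TQ| = 27.8 and Q on the −x side, so Q = (-27.800, 0.0000). T and K share the same x with |TK| = 22.5 and K on the +y side, so K = (0.0000, 22.500). The virtual corner opposite T is at (-27.800, 22.500). The tangent condition forces NA to be normal to QA and tangency of A1 to JK means the radius NJ is perpendicular to JK, with radius 6.3, so the center N sits 6.3 in from both sides at N = (-21.500, 16.200). That places the tangent points at A = (-27.800, 16.200) on QA and J = (-21.500, 22.500) on JK. Then |TJ| = |J − T| = 31.121.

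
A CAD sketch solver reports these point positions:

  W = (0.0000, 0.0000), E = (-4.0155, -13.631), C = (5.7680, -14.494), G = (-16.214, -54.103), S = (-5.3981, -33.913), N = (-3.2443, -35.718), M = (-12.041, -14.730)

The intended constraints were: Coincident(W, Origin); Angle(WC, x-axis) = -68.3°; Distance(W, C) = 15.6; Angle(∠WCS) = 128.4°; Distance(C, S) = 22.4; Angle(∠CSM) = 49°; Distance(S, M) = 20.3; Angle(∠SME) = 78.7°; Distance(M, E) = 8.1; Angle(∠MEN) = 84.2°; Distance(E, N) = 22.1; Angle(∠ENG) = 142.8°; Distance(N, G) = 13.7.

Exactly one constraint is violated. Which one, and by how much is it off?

Distance(N, G) = 13.7 — off by 8.80.

W = (0.00, 0.00) ✓; WC at -68.30° ✓; |WC| = 15.60 ✓; ∠WCS = 128.4° ✓; |CS| = 22.40 ✓; ∠CSM = 49.00° ✓; |SM| = 20.30 ✓; ∠SME = 78.70° ✓; |ME| = 8.100 ✓; ∠MEN = 84.20° ✓; |EN| = 22.10 ✓; ∠ENG = 142.8° ✓; |NG| = 22.50 ✗.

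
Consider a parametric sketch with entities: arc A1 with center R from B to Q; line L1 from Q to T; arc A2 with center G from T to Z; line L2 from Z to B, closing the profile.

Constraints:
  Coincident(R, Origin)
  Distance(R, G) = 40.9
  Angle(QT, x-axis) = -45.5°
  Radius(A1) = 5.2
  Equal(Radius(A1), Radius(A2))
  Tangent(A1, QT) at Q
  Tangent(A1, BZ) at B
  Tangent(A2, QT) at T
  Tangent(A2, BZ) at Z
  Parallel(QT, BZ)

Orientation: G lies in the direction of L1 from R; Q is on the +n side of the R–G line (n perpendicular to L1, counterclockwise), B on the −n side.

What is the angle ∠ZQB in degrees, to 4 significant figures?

75.73°

Tangency of A1 to both parallel lines with radius 5.2 puts Q and B at R ± 5.2·n: Q = (3.709, 3.645), B = (-3.709, -3.645). Equal radii place T and Z the same way about G: T = G + 5.2·n = (32.38, -25.53), Z = G − 5.2·n = (24.96, -32.82). Then cos ∠ZQB = QZ·QB / (|QZ||QB|), giving 75.73°.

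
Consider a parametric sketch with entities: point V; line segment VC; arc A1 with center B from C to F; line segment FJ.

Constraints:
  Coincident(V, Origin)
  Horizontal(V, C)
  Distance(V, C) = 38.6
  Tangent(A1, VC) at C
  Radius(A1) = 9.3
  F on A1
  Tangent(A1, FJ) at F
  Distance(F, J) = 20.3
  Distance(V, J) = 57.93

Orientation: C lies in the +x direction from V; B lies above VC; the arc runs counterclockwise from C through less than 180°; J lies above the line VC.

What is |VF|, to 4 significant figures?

48.47

Checks: |BF| = 9.300 ✓; ∠(BF, FJ) = 90.00° ✓; |FJ| = 20.30 ✓; |VJ| = 57.93 ✓.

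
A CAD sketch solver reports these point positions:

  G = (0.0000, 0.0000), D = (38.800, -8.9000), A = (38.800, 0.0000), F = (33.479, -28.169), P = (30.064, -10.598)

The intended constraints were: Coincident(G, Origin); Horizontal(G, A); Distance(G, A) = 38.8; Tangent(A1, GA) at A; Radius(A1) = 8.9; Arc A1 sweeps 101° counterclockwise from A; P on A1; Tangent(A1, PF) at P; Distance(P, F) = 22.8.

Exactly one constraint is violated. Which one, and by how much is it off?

Distance(P, F) = 22.8 — off by 4.90.

G = (0.00, 0.00) ✓; G.y = 0.00, A.y = 0.00 ✓; |GA| = 38.80 ✓; ∠(DA, AG) = 90.00° ✓; |DA| = 8.900 ✓; bearing(D→P) − bearing(D→A) = 101.0° ✓; |DP| = 8.899 ✓; ∠(DP, PF) = 90.00° ✓; |PF| = 17.90 ✗.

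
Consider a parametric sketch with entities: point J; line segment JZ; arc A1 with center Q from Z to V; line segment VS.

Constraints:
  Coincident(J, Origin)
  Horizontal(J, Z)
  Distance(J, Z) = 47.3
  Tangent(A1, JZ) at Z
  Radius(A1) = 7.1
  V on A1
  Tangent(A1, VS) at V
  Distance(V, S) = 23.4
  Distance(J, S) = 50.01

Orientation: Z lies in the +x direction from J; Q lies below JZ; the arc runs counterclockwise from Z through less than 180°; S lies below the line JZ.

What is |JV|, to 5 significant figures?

40.800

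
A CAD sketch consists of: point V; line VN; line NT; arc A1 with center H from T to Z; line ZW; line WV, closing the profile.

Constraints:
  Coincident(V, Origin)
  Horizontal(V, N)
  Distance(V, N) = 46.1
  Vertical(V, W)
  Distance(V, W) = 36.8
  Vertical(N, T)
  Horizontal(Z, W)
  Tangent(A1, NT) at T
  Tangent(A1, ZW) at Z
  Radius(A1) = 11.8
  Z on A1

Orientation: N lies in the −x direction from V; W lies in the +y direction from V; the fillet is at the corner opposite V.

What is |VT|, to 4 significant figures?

52.44

V is at the origin; V and N share the same y with |VN| = 46.1 and N on the −x side, so N = (-46.10, 0.000). VW is vertical with |VW| = 36.8 and W on the +y side, so W = (0.000, 36.80). The virtual corner opposite V is at (-46.10, 36.80). The tangent condition forces HT to be normal to NT and the tangent condition forces HZ to be normal to ZW, with radius 11.8, so the center H sits 11.8 in from both sides at H = (-34.30, 25.00). That places the tangent points at T = (-46.10, 25.00) on NT and Z = (-34.30, 36.80) on ZW. Then |VT| = |T − V| = 52.44.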